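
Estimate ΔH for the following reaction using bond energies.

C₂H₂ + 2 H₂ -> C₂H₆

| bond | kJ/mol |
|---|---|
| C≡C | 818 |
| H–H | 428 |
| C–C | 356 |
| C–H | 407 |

Bonds broken (reactants):
  C≡C: 1 × 818 = 818
  C–H: 2 × 407 = 814
  H–H: 2 × 428 = 856
  Σ(broken) = 2488 kJ
Bonds formed (products):
  C–C: 1 × 356 = 356
  C–H: 6 × 407 = 2442
  Σ(formed) = 2798 kJ
ΔH = Σ(broken) − Σ(formed) = 2488 − 2798 = −310 kJ

ΔH ≈ −310 kJ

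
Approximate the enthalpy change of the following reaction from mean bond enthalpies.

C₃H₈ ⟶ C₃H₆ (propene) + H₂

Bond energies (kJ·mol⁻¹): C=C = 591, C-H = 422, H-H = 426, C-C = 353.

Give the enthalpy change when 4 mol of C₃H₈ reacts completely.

Bonds broken (reactants):
  C-C: 2 × 353 = 706
  C-H: 8 × 422 = 3376
  Σ(broken) = 4082 kJ
Bonds formed (products):
  C-C: 1 × 353 = 353
  C-H: 6 × 422 = 2532
  C=C: 1 × 591 = 591
  H-H: 1 × 426 = 426
  Σ(formed) = 3902 kJ
ΔH = Σ(broken) − Σ(formed) = 4082 − 3902 = +180 kJ
For 4× the reaction as written: 4 × (+180) = +720 kJ

ΔH = +720 kJ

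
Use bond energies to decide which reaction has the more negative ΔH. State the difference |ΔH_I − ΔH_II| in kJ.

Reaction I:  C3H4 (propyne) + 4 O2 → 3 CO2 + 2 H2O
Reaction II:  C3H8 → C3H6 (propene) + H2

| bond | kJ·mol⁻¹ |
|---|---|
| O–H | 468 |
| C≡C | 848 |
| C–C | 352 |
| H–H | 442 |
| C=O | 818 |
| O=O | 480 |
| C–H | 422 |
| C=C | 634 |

Reaction I, by 2092 kJ

Reaction I:
  Bonds broken (reactants):
    C≡C: 1 × 848 = 848
    C–C: 1 × 352 = 352
    C–H: 4 × 422 = 1688
    O=O: 4 × 480 = 1920
    Σ(broken) = 4808 kJ
  Bonds formed (products):
    C=O: 6 × 818 = 4908
    O–H: 4 × 468 = 1872
    Σ(formed) = 6780 kJ
  ΔH_I = 4808 − 6780 = −1972 kJ
Reaction II:
  Bonds broken (reactants):
    C–C: 2 × 352 = 704
    C–H: 8 × 422 = 3376
    Σ(broken) = 4080 kJ
  Bonds formed (products):
    C–C: 1 × 352 = 352
    C–H: 6 × 422 = 2532
    C=C: 1 × 634 = 634
    H–H: 1 × 442 = 442
    Σ(formed) = 3960 kJ
  ΔH_II = 4080 − 3960 = +120 kJ
ΔH_I − ΔH_II = −2092 kJ, so reaction I has the more negative ΔH; |ΔH_I − ΔH_II| = 2092 kJ.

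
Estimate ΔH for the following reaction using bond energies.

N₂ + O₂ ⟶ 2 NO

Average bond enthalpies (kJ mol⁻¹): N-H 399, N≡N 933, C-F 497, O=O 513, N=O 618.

Bonds broken (reactants):
  N≡N: 1 × 933 = 933
  O=O: 1 × 513 = 513
  Σ(broken) = 1446 kJ
Bonds formed (products):
  N=O: 2 × 618 = 1236
  Σ(formed) = 1236 kJ
ΔH = Σ(broken) − Σ(formed) = 1446 − 1236 = +210 kJ

ΔH ≈ +210 kJ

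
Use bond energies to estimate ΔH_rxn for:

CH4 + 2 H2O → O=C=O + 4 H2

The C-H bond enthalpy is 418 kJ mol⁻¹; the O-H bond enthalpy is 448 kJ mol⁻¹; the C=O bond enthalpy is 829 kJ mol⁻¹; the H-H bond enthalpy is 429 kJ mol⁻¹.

ΔH ≈ +90 kJ

Bonds broken (reactants):
  C-H: 4 × 418 = 1672
  O-H: 4 × 448 = 1792
  Σ(broken) = 3464 kJ
Bonds formed (products):
  C=O: 2 × 829 = 1658
  H-H: 4 × 429 = 1716
  Σ(formed) = 3374 kJ
ΔH = Σ(broken) − Σ(formed) = 3464 − 3374 = +90 kJ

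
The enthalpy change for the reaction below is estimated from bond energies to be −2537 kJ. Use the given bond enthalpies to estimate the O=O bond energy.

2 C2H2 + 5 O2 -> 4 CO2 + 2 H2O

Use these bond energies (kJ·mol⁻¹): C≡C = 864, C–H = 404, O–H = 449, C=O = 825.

Let D be the O=O bond energy.
Σ(broken) = 2×864 + 4×404 + 5×D = 3344 + 5D
Σ(formed) = 8×825 + 4×449 = 8396
ΔH = Σ(broken) − Σ(formed) = (3344 + 5D) − (8396) = −5052 + 5D
Setting this equal to −2537 kJ gives 5D = 2515, so D = 503 kJ/mol.

D(O=O) ≈ 503 kJ/mol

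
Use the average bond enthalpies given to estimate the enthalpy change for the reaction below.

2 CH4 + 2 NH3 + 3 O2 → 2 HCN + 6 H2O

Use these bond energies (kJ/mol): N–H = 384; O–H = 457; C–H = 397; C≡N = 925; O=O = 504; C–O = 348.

ΔH ≈ −1136 kJ

Bonds broken (reactants):
  C–H: 8 × 397 = 3176
  N–H: 6 × 384 = 2304
  O=O: 3 × 504 = 1512
  Σ(broken) = 6992 kJ
Bonds formed (products):
  C≡N: 2 × 925 = 1850
  C–H: 2 × 397 = 794
  O–H: 12 × 457 = 5484
  Σ(formed) = 8128 kJ
ΔH = Σ(broken) − Σ(formed) = 6992 − 8128 = −1136 kJ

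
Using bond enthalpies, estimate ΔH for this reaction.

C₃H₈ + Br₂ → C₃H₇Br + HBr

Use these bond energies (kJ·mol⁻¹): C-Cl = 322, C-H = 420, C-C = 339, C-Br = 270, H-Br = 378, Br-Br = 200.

Bonds broken (reactants):
  Br-Br: 1 × 200 = 200
  C-C: 2 × 339 = 678
  C-H: 8 × 420 = 3360
  Σ(broken) = 4238 kJ
Bonds formed (products):
  C-Br: 1 × 270 = 270
  C-C: 2 × 339 = 678
  C-H: 7 × 420 = 2940
  H-Br: 1 × 378 = 378
  Σ(formed) = 4266 kJ
ΔH = Σ(broken) − Σ(formed) = 4238 − 4266 = −28 kJ

ΔH ≈ −28 kJ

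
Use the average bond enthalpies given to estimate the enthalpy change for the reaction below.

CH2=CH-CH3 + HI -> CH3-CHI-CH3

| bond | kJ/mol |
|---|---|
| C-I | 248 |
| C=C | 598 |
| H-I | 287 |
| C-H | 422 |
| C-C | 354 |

ΔH ≈ −139 kJ

Bonds broken (reactants):
  C-C: 1 × 354 = 354
  C-H: 6 × 422 = 2532
  C=C: 1 × 598 = 598
  H-I: 1 × 287 = 287
  Σ(broken) = 3771 kJ
Bonds formed (products):
  C-C: 2 × 354 = 708
  C-H: 7 × 422 = 2954
  C-I: 1 × 248 = 248
  Σ(formed) = 3910 kJ
ΔH = Σ(broken) − Σ(formed) = 3771 − 3910 = −139 kJ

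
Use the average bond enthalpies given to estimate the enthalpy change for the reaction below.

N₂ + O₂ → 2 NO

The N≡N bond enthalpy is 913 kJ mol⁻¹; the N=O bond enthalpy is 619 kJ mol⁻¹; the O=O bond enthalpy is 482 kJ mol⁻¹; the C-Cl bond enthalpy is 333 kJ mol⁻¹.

Bonds broken (reactants):
  N≡N: 1 × 913 = 913
  O=O: 1 × 482 = 482
  Σ(broken) = 1395 kJ
Bonds formed (products):
  N=O: 2 × 619 = 1238
  Σ(formed) = 1238 kJ
ΔH = Σ(broken) − Σ(formed) = 1395 − 1238 = +157 kJ

ΔH ≈ +157 kJ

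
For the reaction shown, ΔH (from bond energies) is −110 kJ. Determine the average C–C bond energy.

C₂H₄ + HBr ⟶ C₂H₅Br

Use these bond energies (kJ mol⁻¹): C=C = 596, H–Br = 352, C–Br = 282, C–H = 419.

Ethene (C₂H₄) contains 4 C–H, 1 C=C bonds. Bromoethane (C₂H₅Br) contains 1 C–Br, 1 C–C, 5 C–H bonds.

D(C–C) ≈ 357 kJ/mol

Let D be the C–C bond energy.
Σ(broken) = 4×419 + 1×596 + 1×352 = 2624
Σ(formed) = 1×282 + 1×D + 5×419 = 2377 + D
ΔH = Σ(broken) − Σ(formed) = (2624) − (2377 + D) = +247 − D
Setting this equal to −110 kJ gives D = 357 kJ/mol.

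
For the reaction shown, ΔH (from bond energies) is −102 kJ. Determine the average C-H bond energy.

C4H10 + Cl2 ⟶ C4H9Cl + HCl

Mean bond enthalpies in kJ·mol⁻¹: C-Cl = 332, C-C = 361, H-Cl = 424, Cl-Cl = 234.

D(C-H) ≈ 420 kJ/mol

Let D be the C-H bond energy.
Σ(broken) = 3×361 + 10×D + 1×234 = 1317 + 10D
Σ(formed) = 3×361 + 1×332 + 9×D + 1×424 = 1839 + 9D
ΔH = Σ(broken) − Σ(formed) = (1317 + 10D) − (1839 + 9D) = −522 + D
Setting this equal to −102 kJ gives D = 420 kJ/mol.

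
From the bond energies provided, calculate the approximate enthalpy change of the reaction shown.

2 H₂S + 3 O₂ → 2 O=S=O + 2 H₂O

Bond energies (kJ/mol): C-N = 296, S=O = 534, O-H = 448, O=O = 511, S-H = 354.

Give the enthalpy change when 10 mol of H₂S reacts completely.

Bonds broken (reactants):
  O=O: 3 × 511 = 1533
  S-H: 4 × 354 = 1416
  Σ(broken) = 2949 kJ
Bonds formed (products):
  O-H: 4 × 448 = 1792
  S=O: 4 × 534 = 2136
  Σ(formed) = 3928 kJ
ΔH = Σ(broken) − Σ(formed) = 2949 − 3928 = −979 kJ
For 5× the reaction as written: 5 × (−979) = −4895 kJ

ΔH = −4895 kJ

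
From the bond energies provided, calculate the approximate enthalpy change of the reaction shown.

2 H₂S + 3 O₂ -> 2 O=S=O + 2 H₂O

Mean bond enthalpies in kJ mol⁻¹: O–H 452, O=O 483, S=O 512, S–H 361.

ΔH ≈ −963 kJ

Bonds broken (reactants):
  O=O: 3 × 483 = 1449
  S–H: 4 × 361 = 1444
  Σ(broken) = 2893 kJ
Bonds formed (products):
  O–H: 4 × 452 = 1808
  S=O: 4 × 512 = 2048
  Σ(formed) = 3856 kJ
ΔH = Σ(broken) − Σ(formed) = 2893 − 3856 = −963 kJ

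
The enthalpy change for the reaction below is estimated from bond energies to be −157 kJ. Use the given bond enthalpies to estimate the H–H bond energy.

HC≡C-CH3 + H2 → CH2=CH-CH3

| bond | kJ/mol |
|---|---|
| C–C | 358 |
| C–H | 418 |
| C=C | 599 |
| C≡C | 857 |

D(H–H) ≈ 421 kJ/mol

Let D be the H–H bond energy.
Σ(broken) = 1×857 + 1×358 + 4×418 + 1×D = 2887 + D
Σ(formed) = 1×358 + 6×418 + 1×599 = 3465
ΔH = Σ(broken) − Σ(formed) = (2887 + D) − (3465) = −578 + D
Setting this equal to −157 kJ gives D = 421 kJ/mol.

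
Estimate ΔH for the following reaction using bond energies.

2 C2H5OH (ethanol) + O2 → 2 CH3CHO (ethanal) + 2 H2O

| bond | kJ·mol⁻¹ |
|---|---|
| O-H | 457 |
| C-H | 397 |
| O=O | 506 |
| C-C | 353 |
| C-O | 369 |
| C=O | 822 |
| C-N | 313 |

Bonds broken (reactants):
  C-C: 2 × 353 = 706
  C-H: 10 × 397 = 3970
  C-O: 2 × 369 = 738
  O-H: 2 × 457 = 914
  O=O: 1 × 506 = 506
  Σ(broken) = 6834 kJ
Bonds formed (products):
  C-C: 2 × 353 = 706
  C-H: 8 × 397 = 3176
  C=O: 2 × 822 = 1644
  O-H: 4 × 457 = 1828
  Σ(formed) = 7354 kJ
ΔH = Σ(broken) − Σ(formed) = 6834 − 7354 = −520 kJ

ΔH ≈ −520 kJ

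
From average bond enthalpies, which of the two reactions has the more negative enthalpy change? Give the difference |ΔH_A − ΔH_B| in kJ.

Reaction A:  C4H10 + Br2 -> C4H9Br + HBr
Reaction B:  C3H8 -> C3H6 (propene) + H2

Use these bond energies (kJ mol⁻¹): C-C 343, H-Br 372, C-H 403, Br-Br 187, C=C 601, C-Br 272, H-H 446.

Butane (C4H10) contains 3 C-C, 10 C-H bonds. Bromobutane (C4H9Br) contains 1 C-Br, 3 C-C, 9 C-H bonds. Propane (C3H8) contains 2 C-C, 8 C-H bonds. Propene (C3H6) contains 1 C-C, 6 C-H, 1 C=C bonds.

Reaction A:
  Bonds broken (reactants):
    Br-Br: 1 × 187 = 187
    C-C: 3 × 343 = 1029
    C-H: 10 × 403 = 4030
    Σ(broken) = 5246 kJ
  Bonds formed (products):
    C-Br: 1 × 272 = 272
    C-C: 3 × 343 = 1029
    C-H: 9 × 403 = 3627
    H-Br: 1 × 372 = 372
    Σ(formed) = 5300 kJ
  ΔH_A = 5246 − 5300 = −54 kJ
Reaction B:
  Bonds broken (reactants):
    C-C: 2 × 343 = 686
    C-H: 8 × 403 = 3224
    Σ(broken) = 3910 kJ
  Bonds formed (products):
    C-C: 1 × 343 = 343
    C-H: 6 × 403 = 2418
    C=C: 1 × 601 = 601
    H-H: 1 × 446 = 446
    Σ(formed) = 3808 kJ
  ΔH_B = 3910 − 3808 = +102 kJ
ΔH_A − ΔH_B = −156 kJ, so reaction A has the more negative ΔH; |ΔH_A − ΔH_B| = 156 kJ.

Reaction A, by 156 kJ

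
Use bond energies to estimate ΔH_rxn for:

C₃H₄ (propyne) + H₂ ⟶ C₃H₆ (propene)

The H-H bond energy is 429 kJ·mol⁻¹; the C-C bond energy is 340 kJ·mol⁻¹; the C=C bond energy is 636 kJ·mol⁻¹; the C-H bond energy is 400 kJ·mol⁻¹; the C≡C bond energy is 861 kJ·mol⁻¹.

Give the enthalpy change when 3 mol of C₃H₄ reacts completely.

Bonds broken (reactants):
  C≡C: 1 × 861 = 861
  C-C: 1 × 340 = 340
  C-H: 4 × 400 = 1600
  H-H: 1 × 429 = 429
  Σ(broken) = 3230 kJ
Bonds formed (products):
  C-C: 1 × 340 = 340
  C-H: 6 × 400 = 2400
  C=C: 1 × 636 = 636
  Σ(formed) = 3376 kJ
ΔH = Σ(broken) − Σ(formed) = 3230 − 3376 = −146 kJ
For 3× the reaction as written: 3 × (−146) = −438 kJ

ΔH = −438 kJ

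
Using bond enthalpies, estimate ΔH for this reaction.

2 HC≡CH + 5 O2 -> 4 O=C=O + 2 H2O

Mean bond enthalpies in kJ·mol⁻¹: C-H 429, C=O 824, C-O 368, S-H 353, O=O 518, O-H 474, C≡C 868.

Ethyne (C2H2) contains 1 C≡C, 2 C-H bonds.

ΔH ≈ −2446 kJ

Bonds broken (reactants):
  C≡C: 2 × 868 = 1736
  C-H: 4 × 429 = 1716
  O=O: 5 × 518 = 2590
  Σ(broken) = 6042 kJ
Bonds formed (products):
  C=O: 8 × 824 = 6592
  O-H: 4 × 474 = 1896
  Σ(formed) = 8488 kJ
ΔH = Σ(broken) − Σ(formed) = 6042 − 8488 = −2446 kJ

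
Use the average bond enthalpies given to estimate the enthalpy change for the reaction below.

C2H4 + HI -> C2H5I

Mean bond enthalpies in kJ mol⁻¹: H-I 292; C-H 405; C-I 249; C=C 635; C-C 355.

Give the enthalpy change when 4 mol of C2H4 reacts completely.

Bonds broken (reactants):
  C-H: 4 × 405 = 1620
  C=C: 1 × 635 = 635
  H-I: 1 × 292 = 292
  Σ(broken) = 2547 kJ
Bonds formed (products):
  C-C: 1 × 355 = 355
  C-H: 5 × 405 = 2025
  C-I: 1 × 249 = 249
  Σ(formed) = 2629 kJ
ΔH = Σ(broken) − Σ(formed) = 2547 − 2629 = −82 kJ
For 4× the reaction as written: 4 × (−82) = −328 kJ

ΔH = −328 kJ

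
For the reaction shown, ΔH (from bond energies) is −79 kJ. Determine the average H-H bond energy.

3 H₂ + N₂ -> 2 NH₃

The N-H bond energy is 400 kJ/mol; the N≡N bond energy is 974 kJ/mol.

Let D be the H-H bond energy.
Σ(broken) = 3×D + 1×974 = 974 + 3D
Σ(formed) = 6×400 = 2400
ΔH = Σ(broken) − Σ(formed) = (974 + 3D) − (2400) = −1426 + 3D
Setting this equal to −79 kJ gives 3D = 1347, so D = 449 kJ/mol.

D(H-H) ≈ 449 kJ/mol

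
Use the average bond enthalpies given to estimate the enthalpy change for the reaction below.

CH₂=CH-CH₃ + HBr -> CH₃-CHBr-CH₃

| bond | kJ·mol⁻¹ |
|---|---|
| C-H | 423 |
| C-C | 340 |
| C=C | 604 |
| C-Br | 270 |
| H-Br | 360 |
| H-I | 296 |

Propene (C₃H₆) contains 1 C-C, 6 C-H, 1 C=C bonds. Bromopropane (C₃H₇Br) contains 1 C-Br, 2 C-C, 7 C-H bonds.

Bonds broken (reactants):
  C-C: 1 × 340 = 340
  C-H: 6 × 423 = 2538
  C=C: 1 × 604 = 604
  H-Br: 1 × 360 = 360
  Σ(broken) = 3842 kJ
Bonds formed (products):
  C-Br: 1 × 270 = 270
  C-C: 2 × 340 = 680
  C-H: 7 × 423 = 2961
  Σ(formed) = 3911 kJ
ΔH = Σ(broken) − Σ(formed) = 3842 − 3911 = −69 kJ

ΔH ≈ −69 kJ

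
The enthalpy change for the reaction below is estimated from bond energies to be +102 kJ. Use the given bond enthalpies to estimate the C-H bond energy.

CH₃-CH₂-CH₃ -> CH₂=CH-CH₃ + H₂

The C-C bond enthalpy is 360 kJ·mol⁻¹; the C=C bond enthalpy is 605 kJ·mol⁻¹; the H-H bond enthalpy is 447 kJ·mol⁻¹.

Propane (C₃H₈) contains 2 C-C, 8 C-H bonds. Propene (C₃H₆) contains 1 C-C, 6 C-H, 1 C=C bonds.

D(C-H) ≈ 397 kJ/mol

Let D be the C-H bond energy.
Σ(broken) = 2×360 + 8×D = 720 + 8D
Σ(formed) = 1×360 + 6×D + 1×605 + 1×447 = 1412 + 6D
ΔH = Σ(broken) − Σ(formed) = (720 + 8D) − (1412 + 6D) = −692 + 2D
Setting this equal to +102 kJ gives 2D = 794, so D = 397 kJ/mol.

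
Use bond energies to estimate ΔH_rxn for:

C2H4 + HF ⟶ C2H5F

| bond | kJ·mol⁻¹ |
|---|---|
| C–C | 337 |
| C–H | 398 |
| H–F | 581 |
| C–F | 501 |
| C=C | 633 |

ΔH ≈ −22 kJ

Bonds broken (reactants):
  C–H: 4 × 398 = 1592
  C=C: 1 × 633 = 633
  H–F: 1 × 581 = 581
  Σ(broken) = 2806 kJ
Bonds formed (products):
  C–C: 1 × 337 = 337
  C–F: 1 × 501 = 501
  C–H: 5 × 398 = 1990
  Σ(formed) = 2828 kJ
ΔH = Σ(broken) − Σ(formed) = 2806 − 2828 = −22 kJ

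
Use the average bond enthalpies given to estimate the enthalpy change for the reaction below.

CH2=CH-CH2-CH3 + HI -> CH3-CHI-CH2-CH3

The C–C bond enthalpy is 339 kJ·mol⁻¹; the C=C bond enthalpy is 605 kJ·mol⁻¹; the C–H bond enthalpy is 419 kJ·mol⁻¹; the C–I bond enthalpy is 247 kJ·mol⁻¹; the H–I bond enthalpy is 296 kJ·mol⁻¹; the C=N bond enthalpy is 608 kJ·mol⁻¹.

ΔH ≈ −104 kJ

Bonds broken (reactants):
  C–C: 2 × 339 = 678
  C–H: 8 × 419 = 3352
  C=C: 1 × 605 = 605
  H–I: 1 × 296 = 296
  Σ(broken) = 4931 kJ
Bonds formed (products):
  C–C: 3 × 339 = 1017
  C–H: 9 × 419 = 3771
  C–I: 1 × 247 = 247
  Σ(formed) = 5035 kJ
ΔH = Σ(broken) − Σ(formed) = 4931 − 5035 = −104 kJ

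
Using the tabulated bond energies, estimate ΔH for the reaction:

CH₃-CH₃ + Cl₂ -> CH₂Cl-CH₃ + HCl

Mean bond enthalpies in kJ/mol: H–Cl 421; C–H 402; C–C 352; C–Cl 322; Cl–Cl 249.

Bonds broken (reactants):
  C–C: 1 × 352 = 352
  C–H: 6 × 402 = 2412
  Cl–Cl: 1 × 249 = 249
  Σ(broken) = 3013 kJ
Bonds formed (products):
  C–C: 1 × 352 = 352
  C–Cl: 1 × 322 = 322
  C–H: 5 × 402 = 2010
  H–Cl: 1 × 421 = 421
  Σ(formed) = 3105 kJ
ΔH = Σ(broken) − Σ(formed) = 3013 − 3105 = −92 kJ

ΔH ≈ −92 kJ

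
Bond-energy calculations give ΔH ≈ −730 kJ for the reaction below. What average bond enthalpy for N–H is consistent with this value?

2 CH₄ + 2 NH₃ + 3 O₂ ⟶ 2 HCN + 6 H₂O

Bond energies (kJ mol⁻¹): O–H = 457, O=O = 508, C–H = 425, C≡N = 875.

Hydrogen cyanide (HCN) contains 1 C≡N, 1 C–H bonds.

D(N–H) ≈ 405 kJ/mol

Let D be the N–H bond energy.
Σ(broken) = 8×425 + 6×D + 3×508 = 4924 + 6D
Σ(formed) = 2×875 + 2×425 + 12×457 = 8084
ΔH = Σ(broken) − Σ(formed) = (4924 + 6D) − (8084) = −3160 + 6D
Setting this equal to −730 kJ gives 6D = 2430, so D = 405 kJ/mol.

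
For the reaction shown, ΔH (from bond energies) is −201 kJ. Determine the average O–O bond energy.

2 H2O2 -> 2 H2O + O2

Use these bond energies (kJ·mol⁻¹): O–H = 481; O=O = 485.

Let D be the O–O bond energy.
Σ(broken) = 4×481 + 2×D = 1924 + 2D
Σ(formed) = 4×481 + 1×485 = 2409
ΔH = Σ(broken) − Σ(formed) = (1924 + 2D) − (2409) = −485 + 2D
Setting this equal to −201 kJ gives 2D = 284, so D = 142 kJ/mol.

D(O–O) ≈ 142 kJ/mol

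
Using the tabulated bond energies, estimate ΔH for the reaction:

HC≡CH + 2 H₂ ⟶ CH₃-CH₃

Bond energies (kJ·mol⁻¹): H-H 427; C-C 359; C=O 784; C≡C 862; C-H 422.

Bonds broken (reactants):
  C≡C: 1 × 862 = 862
  C-H: 2 × 422 = 844
  H-H: 2 × 427 = 854
  Σ(broken) = 2560 kJ
Bonds formed (products):
  C-C: 1 × 359 = 359
  C-H: 6 × 422 = 2532
  Σ(formed) = 2891 kJ
ΔH = Σ(broken) − Σ(formed) = 2560 − 2891 = −331 kJ

ΔH ≈ −331 kJ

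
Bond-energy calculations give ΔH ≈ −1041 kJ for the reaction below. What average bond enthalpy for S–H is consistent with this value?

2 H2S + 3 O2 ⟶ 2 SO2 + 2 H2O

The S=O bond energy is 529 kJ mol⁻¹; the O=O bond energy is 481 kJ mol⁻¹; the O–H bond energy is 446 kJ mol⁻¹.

D(S–H) ≈ 354 kJ/mol

Let D be the S–H bond energy.
Σ(broken) = 3×481 + 4×D = 1443 + 4D
Σ(formed) = 4×446 + 4×529 = 3900
ΔH = Σ(broken) − Σ(formed) = (1443 + 4D) − (3900) = −2457 + 4D
Setting this equal to −1041 kJ gives 4D = 1416, so D = 354 kJ/mol.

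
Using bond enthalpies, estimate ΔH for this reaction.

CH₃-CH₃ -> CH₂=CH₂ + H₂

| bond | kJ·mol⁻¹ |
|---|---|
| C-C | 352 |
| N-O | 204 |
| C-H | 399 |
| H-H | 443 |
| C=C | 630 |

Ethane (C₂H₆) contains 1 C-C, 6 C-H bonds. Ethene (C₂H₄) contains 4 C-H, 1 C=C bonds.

ΔH ≈ +77 kJ

Bonds broken (reactants):
  C-C: 1 × 352 = 352
  C-H: 6 × 399 = 2394
  Σ(broken) = 2746 kJ
Bonds formed (products):
  C-H: 4 × 399 = 1596
  C=C: 1 × 630 = 630
  H-H: 1 × 443 = 443
  Σ(formed) = 2669 kJ
ΔH = Σ(broken) − Σ(formed) = 2746 − 2669 = +77 kJ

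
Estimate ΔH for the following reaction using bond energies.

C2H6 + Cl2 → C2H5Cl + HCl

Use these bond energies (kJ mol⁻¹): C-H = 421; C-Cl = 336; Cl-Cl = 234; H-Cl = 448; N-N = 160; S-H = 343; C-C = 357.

ΔH ≈ −129 kJ

Bonds broken (reactants):
  C-C: 1 × 357 = 357
  C-H: 6 × 421 = 2526
  Cl-Cl: 1 × 234 = 234
  Σ(broken) = 3117 kJ
Bonds formed (products):
  C-C: 1 × 357 = 357
  C-Cl: 1 × 336 = 336
  C-H: 5 × 421 = 2105
  H-Cl: 1 × 448 = 448
  Σ(formed) = 3246 kJ
ΔH = Σ(broken) − Σ(formed) = 3117 − 3246 = −129 kJ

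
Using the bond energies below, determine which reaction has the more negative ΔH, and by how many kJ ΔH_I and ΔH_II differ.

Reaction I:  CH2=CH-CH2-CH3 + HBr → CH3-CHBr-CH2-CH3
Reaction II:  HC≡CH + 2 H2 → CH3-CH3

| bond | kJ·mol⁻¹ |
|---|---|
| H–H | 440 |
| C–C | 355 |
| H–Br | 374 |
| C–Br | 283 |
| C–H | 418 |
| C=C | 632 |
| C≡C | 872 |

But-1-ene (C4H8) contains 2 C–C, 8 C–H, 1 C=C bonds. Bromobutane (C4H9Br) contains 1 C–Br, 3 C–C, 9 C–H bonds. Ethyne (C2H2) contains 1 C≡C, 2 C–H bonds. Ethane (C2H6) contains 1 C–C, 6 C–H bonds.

Reaction I:
  Bonds broken (reactants):
    C–C: 2 × 355 = 710
    C–H: 8 × 418 = 3344
    C=C: 1 × 632 = 632
    H–Br: 1 × 374 = 374
    Σ(broken) = 5060 kJ
  Bonds formed (products):
    C–Br: 1 × 283 = 283
    C–C: 3 × 355 = 1065
    C–H: 9 × 418 = 3762
    Σ(formed) = 5110 kJ
  ΔH_I = 5060 − 5110 = −50 kJ
Reaction II:
  Bonds broken (reactants):
    C≡C: 1 × 872 = 872
    C–H: 2 × 418 = 836
    H–H: 2 × 440 = 880
    Σ(broken) = 2588 kJ
  Bonds formed (products):
    C–C: 1 × 355 = 355
    C–H: 6 × 418 = 2508
    Σ(formed) = 2863 kJ
  ΔH_II = 2588 − 2863 = −275 kJ
ΔH_I − ΔH_II = +225 kJ, so reaction II has the more negative ΔH; |ΔH_I − ΔH_II| = 225 kJ.

Reaction II, by 225 kJ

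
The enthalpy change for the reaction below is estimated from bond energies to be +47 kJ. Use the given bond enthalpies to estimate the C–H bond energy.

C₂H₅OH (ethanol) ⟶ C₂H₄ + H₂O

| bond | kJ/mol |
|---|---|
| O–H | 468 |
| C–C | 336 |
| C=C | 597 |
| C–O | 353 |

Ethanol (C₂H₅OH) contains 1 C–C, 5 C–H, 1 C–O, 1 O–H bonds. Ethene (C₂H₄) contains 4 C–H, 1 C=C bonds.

D(C–H) ≈ 423 kJ/mol

Let D be the C–H bond energy.
Σ(broken) = 1×336 + 5×D + 1×353 + 1×468 = 1157 + 5D
Σ(formed) = 4×D + 1×597 + 2×468 = 1533 + 4D
ΔH = Σ(broken) − Σ(formed) = (1157 + 5D) − (1533 + 4D) = −376 + D
Setting this equal to +47 kJ gives D = 423 kJ/mol.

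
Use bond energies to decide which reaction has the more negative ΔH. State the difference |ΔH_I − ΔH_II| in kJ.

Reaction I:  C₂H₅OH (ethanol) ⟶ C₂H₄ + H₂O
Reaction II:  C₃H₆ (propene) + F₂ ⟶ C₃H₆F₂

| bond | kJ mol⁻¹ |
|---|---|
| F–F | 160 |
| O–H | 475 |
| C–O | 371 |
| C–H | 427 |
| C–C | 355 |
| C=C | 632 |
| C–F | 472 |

Reaction II, by 553 kJ

Reaction I:
  Bonds broken (reactants):
    C–C: 1 × 355 = 355
    C–H: 5 × 427 = 2135
    C–O: 1 × 371 = 371
    O–H: 1 × 475 = 475
    Σ(broken) = 3336 kJ
  Bonds formed (products):
    C–H: 4 × 427 = 1708
    C=C: 1 × 632 = 632
    O–H: 2 × 475 = 950
    Σ(formed) = 3290 kJ
  ΔH_I = 3336 − 3290 = +46 kJ
Reaction II:
  Bonds broken (reactants):
    C–C: 1 × 355 = 355
    C–H: 6 × 427 = 2562
    C=C: 1 × 632 = 632
    F–F: 1 × 160 = 160
    Σ(broken) = 3709 kJ
  Bonds formed (products):
    C–C: 2 × 355 = 710
    C–F: 2 × 472 = 944
    C–H: 6 × 427 = 2562
    Σ(formed) = 4216 kJ
  ΔH_II = 3709 − 4216 = −507 kJ
ΔH_I − ΔH_II = +553 kJ, so reaction II has the more negative ΔH; |ΔH_I − ΔH_II| = 553 kJ.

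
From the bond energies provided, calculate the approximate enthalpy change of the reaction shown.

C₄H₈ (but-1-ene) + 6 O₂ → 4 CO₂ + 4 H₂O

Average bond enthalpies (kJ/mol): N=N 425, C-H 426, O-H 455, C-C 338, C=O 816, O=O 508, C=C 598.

Bonds broken (reactants):
  C-C: 2 × 338 = 676
  C-H: 8 × 426 = 3408
  C=C: 1 × 598 = 598
  O=O: 6 × 508 = 3048
  Σ(broken) = 7730 kJ
Bonds formed (products):
  C=O: 8 × 816 = 6528
  O-H: 8 × 455 = 3640
  Σ(formed) = 10168 kJ
ΔH = Σ(broken) − Σ(formed) = 7730 − 10168 = −2438 kJ

ΔH ≈ −2438 kJ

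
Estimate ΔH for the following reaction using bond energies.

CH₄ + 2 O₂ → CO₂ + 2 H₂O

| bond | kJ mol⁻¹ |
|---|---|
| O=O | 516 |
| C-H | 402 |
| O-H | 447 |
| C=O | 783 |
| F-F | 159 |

Bonds broken (reactants):
  C-H: 4 × 402 = 1608
  O=O: 2 × 516 = 1032
  Σ(broken) = 2640 kJ
Bonds formed (products):
  C=O: 2 × 783 = 1566
  O-H: 4 × 447 = 1788
  Σ(formed) = 3354 kJ
ΔH = Σ(broken) − Σ(formed) = 2640 − 3354 = −714 kJ

ΔH ≈ −714 kJ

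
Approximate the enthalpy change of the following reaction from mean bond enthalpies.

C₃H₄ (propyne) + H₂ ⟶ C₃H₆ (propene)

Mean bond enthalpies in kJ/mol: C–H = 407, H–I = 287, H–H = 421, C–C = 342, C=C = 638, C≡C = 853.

Bonds broken (reactants):
  C≡C: 1 × 853 = 853
  C–C: 1 × 342 = 342
  C–H: 4 × 407 = 1628
  H–H: 1 × 421 = 421
  Σ(broken) = 3244 kJ
Bonds formed (products):
  C–C: 1 × 342 = 342
  C–H: 6 × 407 = 2442
  C=C: 1 × 638 = 638
  Σ(formed) = 3422 kJ
ΔH = Σ(broken) − Σ(formed) = 3244 − 3422 = −178 kJ

ΔH ≈ −178 kJ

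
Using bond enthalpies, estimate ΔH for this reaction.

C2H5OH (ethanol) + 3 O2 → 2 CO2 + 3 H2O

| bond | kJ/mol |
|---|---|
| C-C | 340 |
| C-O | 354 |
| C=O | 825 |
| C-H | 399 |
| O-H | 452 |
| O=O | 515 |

ΔH ≈ −1326 kJ

Bonds broken (reactants):
  C-C: 1 × 340 = 340
  C-H: 5 × 399 = 1995
  C-O: 1 × 354 = 354
  O-H: 1 × 452 = 452
  O=O: 3 × 515 = 1545
  Σ(broken) = 4686 kJ
Bonds formed (products):
  C=O: 4 × 825 = 3300
  O-H: 6 × 452 = 2712
  Σ(formed) = 6012 kJ
ΔH = Σ(broken) − Σ(formed) = 4686 − 6012 = −1326 kJ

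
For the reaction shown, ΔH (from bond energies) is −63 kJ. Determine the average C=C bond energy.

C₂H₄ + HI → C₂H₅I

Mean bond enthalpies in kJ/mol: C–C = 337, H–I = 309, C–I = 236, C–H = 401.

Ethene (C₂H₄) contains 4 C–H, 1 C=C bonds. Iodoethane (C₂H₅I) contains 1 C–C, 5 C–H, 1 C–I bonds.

Let D be the C=C bond energy.
Σ(broken) = 4×401 + 1×D + 1×309 = 1913 + D
Σ(formed) = 1×337 + 5×401 + 1×236 = 2578
ΔH = Σ(broken) − Σ(formed) = (1913 + D) − (2578) = −665 + D
Setting this equal to −63 kJ gives D = 602 kJ/mol.

D(C=C) ≈ 602 kJ/mol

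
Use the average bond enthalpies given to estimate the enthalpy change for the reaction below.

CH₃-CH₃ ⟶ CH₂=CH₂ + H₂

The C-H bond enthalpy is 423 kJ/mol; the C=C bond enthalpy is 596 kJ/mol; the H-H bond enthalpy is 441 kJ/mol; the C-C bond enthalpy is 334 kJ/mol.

ΔH ≈ +143 kJ

Bonds broken (reactants):
  C-C: 1 × 334 = 334
  C-H: 6 × 423 = 2538
  Σ(broken) = 2872 kJ
Bonds formed (products):
  C-H: 4 × 423 = 1692
  C=C: 1 × 596 = 596
  H-H: 1 × 441 = 441
  Σ(formed) = 2729 kJ
ΔH = Σ(broken) − Σ(formed) = 2872 − 2729 = +143 kJ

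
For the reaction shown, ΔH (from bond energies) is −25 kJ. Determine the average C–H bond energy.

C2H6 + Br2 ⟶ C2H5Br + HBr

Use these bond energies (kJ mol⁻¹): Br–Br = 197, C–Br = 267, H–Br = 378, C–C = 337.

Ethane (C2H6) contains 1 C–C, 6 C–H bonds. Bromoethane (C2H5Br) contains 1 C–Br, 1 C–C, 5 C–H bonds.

Let D be the C–H bond energy.
Σ(broken) = 1×197 + 1×337 + 6×D = 534 + 6D
Σ(formed) = 1×267 + 1×337 + 5×D + 1×378 = 982 + 5D
ΔH = Σ(broken) − Σ(formed) = (534 + 6D) − (982 + 5D) = −448 + D
Setting this equal to −25 kJ gives D = 423 kJ/mol.

D(C–H) ≈ 423 kJ/mol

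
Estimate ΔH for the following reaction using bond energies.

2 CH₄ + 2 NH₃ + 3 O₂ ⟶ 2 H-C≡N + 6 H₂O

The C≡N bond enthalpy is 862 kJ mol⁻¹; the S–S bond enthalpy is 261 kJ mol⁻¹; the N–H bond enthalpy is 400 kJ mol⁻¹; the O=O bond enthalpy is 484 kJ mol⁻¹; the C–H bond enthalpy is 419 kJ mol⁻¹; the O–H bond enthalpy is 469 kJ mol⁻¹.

Bonds broken (reactants):
  C–H: 8 × 419 = 3352
  N–H: 6 × 400 = 2400
  O=O: 3 × 484 = 1452
  Σ(broken) = 7204 kJ
Bonds formed (products):
  C≡N: 2 × 862 = 1724
  C–H: 2 × 419 = 838
  O–H: 12 × 469 = 5628
  Σ(formed) = 8190 kJ
ΔH = Σ(broken) − Σ(formed) = 7204 − 8190 = −986 kJ

ΔH ≈ −986 kJ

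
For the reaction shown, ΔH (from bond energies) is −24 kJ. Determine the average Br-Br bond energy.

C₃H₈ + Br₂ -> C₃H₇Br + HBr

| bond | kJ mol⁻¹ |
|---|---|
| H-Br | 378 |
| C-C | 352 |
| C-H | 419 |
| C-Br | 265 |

Let D be the Br-Br bond energy.
Σ(broken) = 1×D + 2×352 + 8×419 = 4056 + D
Σ(formed) = 1×265 + 2×352 + 7×419 + 1×378 = 4280
ΔH = Σ(broken) − Σ(formed) = (4056 + D) − (4280) = −224 + D
Setting this equal to −24 kJ gives D = 200 kJ/mol.

D(Br-Br) ≈ 200 kJ/mol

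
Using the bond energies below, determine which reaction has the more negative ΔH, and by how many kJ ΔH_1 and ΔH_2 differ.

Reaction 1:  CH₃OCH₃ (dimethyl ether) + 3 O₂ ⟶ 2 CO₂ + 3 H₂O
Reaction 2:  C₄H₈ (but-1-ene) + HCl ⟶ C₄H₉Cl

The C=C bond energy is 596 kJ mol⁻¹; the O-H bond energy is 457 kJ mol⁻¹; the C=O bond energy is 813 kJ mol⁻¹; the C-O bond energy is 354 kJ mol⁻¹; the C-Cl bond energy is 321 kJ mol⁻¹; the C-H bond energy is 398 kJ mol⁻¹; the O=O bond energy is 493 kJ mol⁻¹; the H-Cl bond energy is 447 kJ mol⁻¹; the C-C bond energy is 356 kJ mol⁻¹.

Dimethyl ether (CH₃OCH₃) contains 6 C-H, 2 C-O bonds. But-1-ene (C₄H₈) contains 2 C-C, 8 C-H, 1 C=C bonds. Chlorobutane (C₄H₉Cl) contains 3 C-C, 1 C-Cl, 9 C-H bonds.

Reaction 1:
  Bonds broken (reactants):
    C-H: 6 × 398 = 2388
    C-O: 2 × 354 = 708
    O=O: 3 × 493 = 1479
    Σ(broken) = 4575 kJ
  Bonds formed (products):
    C=O: 4 × 813 = 3252
    O-H: 6 × 457 = 2742
    Σ(formed) = 5994 kJ
  ΔH_1 = 4575 − 5994 = −1419 kJ
Reaction 2:
  Bonds broken (reactants):
    C-C: 2 × 356 = 712
    C-H: 8 × 398 = 3184
    C=C: 1 × 596 = 596
    H-Cl: 1 × 447 = 447
    Σ(broken) = 4939 kJ
  Bonds formed (products):
    C-C: 3 × 356 = 1068
    C-Cl: 1 × 321 = 321
    C-H: 9 × 398 = 3582
    Σ(formed) = 4971 kJ
  ΔH_2 = 4939 − 4971 = −32 kJ
ΔH_1 − ΔH_2 = −1387 kJ, so reaction 1 has the more negative ΔH; |ΔH_1 − ΔH_2| = 1387 kJ.

Reaction 1, by 1387 kJ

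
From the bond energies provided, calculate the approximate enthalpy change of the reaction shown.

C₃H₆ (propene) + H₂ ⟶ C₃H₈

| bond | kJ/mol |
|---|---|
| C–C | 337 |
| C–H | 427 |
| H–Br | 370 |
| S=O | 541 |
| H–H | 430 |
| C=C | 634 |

ΔH ≈ −127 kJ

Bonds broken (reactants):
  C–C: 1 × 337 = 337
  C–H: 6 × 427 = 2562
  C=C: 1 × 634 = 634
  H–H: 1 × 430 = 430
  Σ(broken) = 3963 kJ
Bonds formed (products):
  C–C: 2 × 337 = 674
  C–H: 8 × 427 = 3416
  Σ(formed) = 4090 kJ
ΔH = Σ(broken) − Σ(formed) = 3963 − 4090 = −127 kJ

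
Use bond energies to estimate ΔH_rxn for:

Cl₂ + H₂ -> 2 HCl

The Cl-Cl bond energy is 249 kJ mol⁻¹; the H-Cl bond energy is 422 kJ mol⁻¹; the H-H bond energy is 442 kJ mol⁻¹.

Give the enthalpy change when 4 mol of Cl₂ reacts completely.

ΔH = −612 kJ

Bonds broken (reactants):
  Cl-Cl: 1 × 249 = 249
  H-H: 1 × 442 = 442
  Σ(broken) = 691 kJ
Bonds formed (products):
  H-Cl: 2 × 422 = 844
  Σ(formed) = 844 kJ
ΔH = Σ(broken) − Σ(formed) = 691 − 844 = −153 kJ
For 4× the reaction as written: 4 × (−153) = −612 kJ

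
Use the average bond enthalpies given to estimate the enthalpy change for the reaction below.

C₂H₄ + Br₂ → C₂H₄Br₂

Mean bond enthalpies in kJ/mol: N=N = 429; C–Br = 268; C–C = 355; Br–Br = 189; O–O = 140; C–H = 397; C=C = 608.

Bonds broken (reactants):
  Br–Br: 1 × 189 = 189
  C–H: 4 × 397 = 1588
  C=C: 1 × 608 = 608
  Σ(broken) = 2385 kJ
Bonds formed (products):
  C–Br: 2 × 268 = 536
  C–C: 1 × 355 = 355
  C–H: 4 × 397 = 1588
  Σ(formed) = 2479 kJ
ΔH = Σ(broken) − Σ(formed) = 2385 − 2479 = −94 kJ

ΔH ≈ −94 kJ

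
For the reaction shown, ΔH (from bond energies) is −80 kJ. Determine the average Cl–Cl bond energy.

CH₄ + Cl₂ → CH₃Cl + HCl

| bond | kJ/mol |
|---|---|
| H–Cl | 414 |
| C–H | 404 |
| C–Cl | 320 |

D(Cl–Cl) ≈ 250 kJ/mol

Let D be the Cl–Cl bond energy.
Σ(broken) = 4×404 + 1×D = 1616 + D
Σ(formed) = 1×320 + 3×404 + 1×414 = 1946
ΔH = Σ(broken) − Σ(formed) = (1616 + D) − (1946) = −330 + D
Setting this equal to −80 kJ gives D = 250 kJ/mol.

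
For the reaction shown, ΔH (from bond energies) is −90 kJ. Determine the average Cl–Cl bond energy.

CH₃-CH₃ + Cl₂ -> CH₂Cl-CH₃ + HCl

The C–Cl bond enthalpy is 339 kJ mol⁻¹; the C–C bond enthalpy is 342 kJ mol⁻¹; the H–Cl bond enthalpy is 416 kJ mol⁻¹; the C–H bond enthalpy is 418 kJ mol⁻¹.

D(Cl–Cl) ≈ 247 kJ/mol

Let D be the Cl–Cl bond energy.
Σ(broken) = 1×342 + 6×418 + 1×D = 2850 + D
Σ(formed) = 1×342 + 1×339 + 5×418 + 1×416 = 3187
ΔH = Σ(broken) − Σ(formed) = (2850 + D) − (3187) = −337 + D
Setting this equal to −90 kJ gives D = 247 kJ/mol.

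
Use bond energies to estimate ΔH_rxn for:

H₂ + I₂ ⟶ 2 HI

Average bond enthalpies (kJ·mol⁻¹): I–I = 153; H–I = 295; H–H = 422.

ΔH ≈ −15 kJ

Bonds broken (reactants):
  H–H: 1 × 422 = 422
  I–I: 1 × 153 = 153
  Σ(broken) = 575 kJ
Bonds formed (products):
  H–I: 2 × 295 = 590
  Σ(formed) = 590 kJ
ΔH = Σ(broken) − Σ(formed) = 575 − 590 = −15 kJ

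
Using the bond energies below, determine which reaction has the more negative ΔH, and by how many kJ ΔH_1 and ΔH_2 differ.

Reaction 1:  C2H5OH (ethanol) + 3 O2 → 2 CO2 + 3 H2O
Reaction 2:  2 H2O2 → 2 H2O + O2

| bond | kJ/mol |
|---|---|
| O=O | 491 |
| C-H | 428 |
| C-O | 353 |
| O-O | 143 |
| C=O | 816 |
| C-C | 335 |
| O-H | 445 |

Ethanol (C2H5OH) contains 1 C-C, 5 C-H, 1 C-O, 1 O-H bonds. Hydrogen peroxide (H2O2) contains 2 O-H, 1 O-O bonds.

Reaction 1, by 983 kJ

Reaction 1:
  Bonds broken (reactants):
    C-C: 1 × 335 = 335
    C-H: 5 × 428 = 2140
    C-O: 1 × 353 = 353
    O-H: 1 × 445 = 445
    O=O: 3 × 491 = 1473
    Σ(broken) = 4746 kJ
  Bonds formed (products):
    C=O: 4 × 816 = 3264
    O-H: 6 × 445 = 2670
    Σ(formed) = 5934 kJ
  ΔH_1 = 4746 − 5934 = −1188 kJ
Reaction 2:
  Bonds broken (reactants):
    O-H: 4 × 445 = 1780
    O-O: 2 × 143 = 286
    Σ(broken) = 2066 kJ
  Bonds formed (products):
    O-H: 4 × 445 = 1780
    O=O: 1 × 491 = 491
    Σ(formed) = 2271 kJ
  ΔH_2 = 2066 − 2271 = −205 kJ
ΔH_1 − ΔH_2 = −983 kJ, so reaction 1 has the more negative ΔH; |ΔH_1 − ΔH_2| = 983 kJ.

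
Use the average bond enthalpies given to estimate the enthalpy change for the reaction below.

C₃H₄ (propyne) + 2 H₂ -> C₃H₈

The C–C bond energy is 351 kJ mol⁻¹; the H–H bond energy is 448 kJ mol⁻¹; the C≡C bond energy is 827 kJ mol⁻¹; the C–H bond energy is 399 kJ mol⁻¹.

ΔH ≈ −224 kJ

Bonds broken (reactants):
  C≡C: 1 × 827 = 827
  C–C: 1 × 351 = 351
  C–H: 4 × 399 = 1596
  H–H: 2 × 448 = 896
  Σ(broken) = 3670 kJ
Bonds formed (products):
  C–C: 2 × 351 = 702
  C–H: 8 × 399 = 3192
  Σ(formed) = 3894 kJ
ΔH = Σ(broken) − Σ(formed) = 3670 − 3894 = −224 kJ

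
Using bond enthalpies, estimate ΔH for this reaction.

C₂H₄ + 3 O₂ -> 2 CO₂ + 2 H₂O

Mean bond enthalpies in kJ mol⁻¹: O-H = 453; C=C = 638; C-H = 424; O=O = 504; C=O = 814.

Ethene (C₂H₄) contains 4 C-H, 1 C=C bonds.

ΔH ≈ −1222 kJ

Bonds broken (reactants):
  C-H: 4 × 424 = 1696
  C=C: 1 × 638 = 638
  O=O: 3 × 504 = 1512
  Σ(broken) = 3846 kJ
Bonds formed (products):
  C=O: 4 × 814 = 3256
  O-H: 4 × 453 = 1812
  Σ(formed) = 5068 kJ
ΔH = Σ(broken) − Σ(formed) = 3846 − 5068 = −1222 kJ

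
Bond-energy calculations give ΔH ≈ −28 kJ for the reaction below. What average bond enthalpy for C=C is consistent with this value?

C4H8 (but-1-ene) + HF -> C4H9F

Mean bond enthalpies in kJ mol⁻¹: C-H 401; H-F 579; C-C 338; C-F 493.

Let D be the C=C bond energy.
Σ(broken) = 2×338 + 8×401 + 1×D + 1×579 = 4463 + D
Σ(formed) = 3×338 + 1×493 + 9×401 = 5116
ΔH = Σ(broken) − Σ(formed) = (4463 + D) − (5116) = −653 + D
Setting this equal to −28 kJ gives D = 625 kJ/mol.

D(C=C) ≈ 625 kJ/mol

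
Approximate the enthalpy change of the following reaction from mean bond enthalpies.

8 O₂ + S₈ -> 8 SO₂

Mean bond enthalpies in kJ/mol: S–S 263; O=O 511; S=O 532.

Bonds broken (reactants):
  O=O: 8 × 511 = 4088
  S–S: 8 × 263 = 2104
  Σ(broken) = 6192 kJ
Bonds formed (products):
  S=O: 16 × 532 = 8512
  Σ(formed) = 8512 kJ
ΔH = Σ(broken) − Σ(formed) = 6192 − 8512 = −2320 kJ

ΔH ≈ −2320 kJ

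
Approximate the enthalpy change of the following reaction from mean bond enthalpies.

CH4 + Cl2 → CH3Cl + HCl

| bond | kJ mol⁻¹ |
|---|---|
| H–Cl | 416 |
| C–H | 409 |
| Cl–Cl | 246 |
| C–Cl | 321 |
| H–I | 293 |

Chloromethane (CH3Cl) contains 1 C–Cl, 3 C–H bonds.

ΔH ≈ −82 kJ

Bonds broken (reactants):
  C–H: 4 × 409 = 1636
  Cl–Cl: 1 × 246 = 246
  Σ(broken) = 1882 kJ
Bonds formed (products):
  C–Cl: 1 × 321 = 321
  C–H: 3 × 409 = 1227
  H–Cl: 1 × 416 = 416
  Σ(formed) = 1964 kJ
ΔH = Σ(broken) − Σ(formed) = 1882 − 1964 = −82 kJ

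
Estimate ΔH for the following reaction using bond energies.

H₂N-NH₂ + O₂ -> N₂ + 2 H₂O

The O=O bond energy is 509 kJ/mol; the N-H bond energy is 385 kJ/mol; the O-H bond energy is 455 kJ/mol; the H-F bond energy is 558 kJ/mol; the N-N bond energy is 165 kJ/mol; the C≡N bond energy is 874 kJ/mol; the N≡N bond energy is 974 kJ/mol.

ΔH ≈ −580 kJ

Bonds broken (reactants):
  N-H: 4 × 385 = 1540
  N-N: 1 × 165 = 165
  O=O: 1 × 509 = 509
  Σ(broken) = 2214 kJ
Bonds formed (products):
  N≡N: 1 × 974 = 974
  O-H: 4 × 455 = 1820
  Σ(formed) = 2794 kJ
ΔH = Σ(broken) − Σ(formed) = 2214 − 2794 = −580 kJ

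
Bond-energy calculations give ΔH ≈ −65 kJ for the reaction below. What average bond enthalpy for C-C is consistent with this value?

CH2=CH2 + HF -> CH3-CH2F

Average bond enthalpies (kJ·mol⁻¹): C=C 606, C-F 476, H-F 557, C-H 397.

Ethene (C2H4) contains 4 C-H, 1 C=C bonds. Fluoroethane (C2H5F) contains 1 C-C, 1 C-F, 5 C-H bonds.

D(C-C) ≈ 355 kJ/mol

Let D be the C-C bond energy.
Σ(broken) = 4×397 + 1×606 + 1×557 = 2751
Σ(formed) = 1×D + 1×476 + 5×397 = 2461 + D
ΔH = Σ(broken) − Σ(formed) = (2751) − (2461 + D) = +290 − D
Setting this equal to −65 kJ gives D = 355 kJ/mol.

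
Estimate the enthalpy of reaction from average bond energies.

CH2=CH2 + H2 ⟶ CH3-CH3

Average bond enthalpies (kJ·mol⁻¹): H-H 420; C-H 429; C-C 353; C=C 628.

Bonds broken (reactants):
  C-H: 4 × 429 = 1716
  C=C: 1 × 628 = 628
  H-H: 1 × 420 = 420
  Σ(broken) = 2764 kJ
Bonds formed (products):
  C-C: 1 × 353 = 353
  C-H: 6 × 429 = 2574
  Σ(formed) = 2927 kJ
ΔH = Σ(broken) − Σ(formed) = 2764 − 2927 = −163 kJ

ΔH ≈ −163 kJ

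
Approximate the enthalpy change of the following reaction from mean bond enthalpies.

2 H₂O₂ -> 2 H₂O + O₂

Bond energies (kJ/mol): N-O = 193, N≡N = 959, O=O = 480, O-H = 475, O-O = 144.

ΔH ≈ −192 kJ

Bonds broken (reactants):
  O-H: 4 × 475 = 1900
  O-O: 2 × 144 = 288
  Σ(broken) = 2188 kJ
Bonds formed (products):
  O-H: 4 × 475 = 1900
  O=O: 1 × 480 = 480
  Σ(formed) = 2380 kJ
ΔH = Σ(broken) − Σ(formed) = 2188 − 2380 = −192 kJ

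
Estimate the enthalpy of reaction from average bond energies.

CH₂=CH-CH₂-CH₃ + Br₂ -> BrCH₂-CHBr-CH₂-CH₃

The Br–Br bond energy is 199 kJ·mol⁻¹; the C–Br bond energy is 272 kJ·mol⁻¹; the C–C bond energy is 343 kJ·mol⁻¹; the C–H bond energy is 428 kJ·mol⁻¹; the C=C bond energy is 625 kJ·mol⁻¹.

ΔH ≈ −63 kJ

Bonds broken (reactants):
  Br–Br: 1 × 199 = 199
  C–C: 2 × 343 = 686
  C–H: 8 × 428 = 3424
  C=C: 1 × 625 = 625
  Σ(broken) = 4934 kJ
Bonds formed (products):
  C–Br: 2 × 272 = 544
  C–C: 3 × 343 = 1029
  C–H: 8 × 428 = 3424
  Σ(formed) = 4997 kJ
ΔH = Σ(broken) − Σ(formed) = 4934 − 4997 = −63 kJ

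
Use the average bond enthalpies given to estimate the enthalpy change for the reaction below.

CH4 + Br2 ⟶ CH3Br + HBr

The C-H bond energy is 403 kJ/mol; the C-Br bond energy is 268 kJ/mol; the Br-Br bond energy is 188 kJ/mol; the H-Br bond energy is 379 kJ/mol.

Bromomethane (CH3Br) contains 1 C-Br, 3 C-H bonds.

Bonds broken (reactants):
  Br-Br: 1 × 188 = 188
  C-H: 4 × 403 = 1612
  Σ(broken) = 1800 kJ
Bonds formed (products):
  C-Br: 1 × 268 = 268
  C-H: 3 × 403 = 1209
  H-Br: 1 × 379 = 379
  Σ(formed) = 1856 kJ
ΔH = Σ(broken) − Σ(formed) = 1800 − 1856 = −56 kJ

ΔH ≈ −56 kJ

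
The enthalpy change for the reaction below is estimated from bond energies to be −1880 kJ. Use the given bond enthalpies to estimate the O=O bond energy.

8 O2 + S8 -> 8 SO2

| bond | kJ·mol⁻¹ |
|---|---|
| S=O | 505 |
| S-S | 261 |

D(O=O) ≈ 514 kJ/mol

Let D be the O=O bond energy.
Σ(broken) = 8×D + 8×261 = 2088 + 8D
Σ(formed) = 16×505 = 8080
ΔH = Σ(broken) − Σ(formed) = (2088 + 8D) − (8080) = −5992 + 8D
Setting this equal to −1880 kJ gives 8D = 4112, so D = 514 kJ/mol.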